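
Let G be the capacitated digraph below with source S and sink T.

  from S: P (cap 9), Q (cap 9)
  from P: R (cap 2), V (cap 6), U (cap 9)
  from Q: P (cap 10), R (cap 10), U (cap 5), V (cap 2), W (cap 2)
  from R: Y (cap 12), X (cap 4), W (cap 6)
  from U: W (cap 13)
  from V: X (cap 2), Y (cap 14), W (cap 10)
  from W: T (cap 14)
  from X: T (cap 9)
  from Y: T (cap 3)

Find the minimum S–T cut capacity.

18

Augment S→Q→W→T: bottleneck 2, flow now 2.
Augment S→P→R→W→T: bottleneck 2, flow now 4.
Augment S→P→U→W→T: bottleneck 7, flow now 11.
Augment S→Q→R→W→T: bottleneck 3, flow now 14.
Augment S→Q→R→X→T: bottleneck 4, flow now 18.
No augmenting path remains; maximum flow = 18.
By max-flow min-cut, the minimum cut capacity equals the max flow.
In the residual graph, reachable from S: {S}.
Min-cut edges: S→P (9), S→Q (9); capacity 9 + 9 = 18.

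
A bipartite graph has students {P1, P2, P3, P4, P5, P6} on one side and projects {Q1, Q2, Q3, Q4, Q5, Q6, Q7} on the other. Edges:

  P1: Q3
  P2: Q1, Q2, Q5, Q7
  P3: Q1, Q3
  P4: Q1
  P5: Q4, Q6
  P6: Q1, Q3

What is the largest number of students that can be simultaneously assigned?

Unit-capacity flow: source→left, listed edges, right→sink; max matching = max flow.
Augmenting path P1→Q3 (+1); matched 1.
Augmenting path P2→Q1 (+1); matched 2.
Augmenting path P5→Q4 (+1); matched 3.
Augmenting path P3→Q1→P2→Q2 (+1); matched 4.
No augmenting path remains; maximum matching = 4.
König certificate: {P2, P5, Q1, Q3} is a vertex cover of size 4 (every listed pair touches it), so no matching can be larger.

4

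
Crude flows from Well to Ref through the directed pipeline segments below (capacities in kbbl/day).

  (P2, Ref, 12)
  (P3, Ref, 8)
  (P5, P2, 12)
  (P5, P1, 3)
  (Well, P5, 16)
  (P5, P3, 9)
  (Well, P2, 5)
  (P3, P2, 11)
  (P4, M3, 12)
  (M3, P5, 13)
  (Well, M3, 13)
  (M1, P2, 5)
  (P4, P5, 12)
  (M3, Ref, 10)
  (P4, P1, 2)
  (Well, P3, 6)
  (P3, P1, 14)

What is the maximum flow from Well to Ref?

Augment Well→M3→Ref: bottleneck 10, flow now 10.
Augment Well→P3→Ref: bottleneck 6, flow now 16.
Augment Well→P2→Ref: bottleneck 5, flow now 21.
Augment Well→P5→P3→Ref: bottleneck 2, flow now 23.
Augment Well→P5→P2→Ref: bottleneck 7, flow now 30.
No augmenting path remains; maximum flow = 30.
In the residual graph, reachable from Well: {Well, M3, P5, P3, P1, P2}.
Min-cut edges: M3→Ref (10), P3→Ref (8), P2→Ref (12); capacity 10 + 8 + 12 = 30.
This cut is saturated, so no flow can exceed 30.

30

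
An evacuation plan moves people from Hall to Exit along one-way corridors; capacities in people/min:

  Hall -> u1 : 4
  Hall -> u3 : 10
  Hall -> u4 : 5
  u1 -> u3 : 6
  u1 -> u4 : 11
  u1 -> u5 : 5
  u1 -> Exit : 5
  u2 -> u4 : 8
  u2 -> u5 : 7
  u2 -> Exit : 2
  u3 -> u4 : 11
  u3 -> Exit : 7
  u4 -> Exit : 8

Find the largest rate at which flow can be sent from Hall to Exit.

19

Augment Hall→u1→Exit: bottleneck 4, flow now 4.
Augment Hall→u3→Exit: bottleneck 7, flow now 11.
Augment Hall→u4→Exit: bottleneck 5, flow now 16.
Augment Hall→u3→u4→Exit: bottleneck 3, flow now 19.
No augmenting path remains; maximum flow = 19.
In the residual graph, reachable from Hall: {Hall}.
Min-cut edges: Hall→u1 (4), Hall→u3 (10), Hall→u4 (5); capacity 4 + 10 + 5 = 19.
This cut is saturated, so no flow can exceed 19.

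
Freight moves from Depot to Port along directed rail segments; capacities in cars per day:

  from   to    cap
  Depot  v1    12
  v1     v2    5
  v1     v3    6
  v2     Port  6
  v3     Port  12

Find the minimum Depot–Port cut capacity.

11

Augment Depot→v1→v2→Port: bottleneck 5, flow now 5.
Augment Depot→v1→v3→Port: bottleneck 6, flow now 11.
No augmenting path remains; maximum flow = 11.
By max-flow min-cut, the minimum cut capacity equals the max flow.
In the residual graph, reachable from Depot: {Depot, v1}.
Min-cut edges: v1→v2 (5), v1→v3 (6); capacity 5 + 6 = 11.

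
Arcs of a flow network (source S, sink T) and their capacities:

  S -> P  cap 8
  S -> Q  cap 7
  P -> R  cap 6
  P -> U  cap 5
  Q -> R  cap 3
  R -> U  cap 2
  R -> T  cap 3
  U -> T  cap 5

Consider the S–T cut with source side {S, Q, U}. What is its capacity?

Edges leaving {S, Q, U}: S→P (8), Q→R (3), U→T (5).
Cut capacity = 8 + 3 + 5 = 16.

16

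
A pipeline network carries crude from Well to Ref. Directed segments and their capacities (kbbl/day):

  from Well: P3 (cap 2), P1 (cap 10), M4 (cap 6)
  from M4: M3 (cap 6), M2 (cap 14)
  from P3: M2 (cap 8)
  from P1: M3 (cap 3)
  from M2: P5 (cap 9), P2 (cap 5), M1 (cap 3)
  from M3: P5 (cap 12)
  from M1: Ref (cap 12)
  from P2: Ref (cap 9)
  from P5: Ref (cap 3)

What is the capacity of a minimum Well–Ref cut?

11

Augment Well→M4→M2→M1→Ref: bottleneck 3, flow now 3.
Augment Well→M4→M2→P2→Ref: bottleneck 3, flow now 6.
Augment Well→P3→M2→P2→Ref: bottleneck 2, flow now 8.
Augment Well→P1→M3→P5→Ref: bottleneck 3, flow now 11.
No augmenting path remains; maximum flow = 11.
By max-flow min-cut, the minimum cut capacity equals the max flow.
In the residual graph, reachable from Well: {Well, P1}.
Min-cut edges: Well→M4 (6), Well→P3 (2), P1→M3 (3); capacity 6 + 2 + 3 = 11.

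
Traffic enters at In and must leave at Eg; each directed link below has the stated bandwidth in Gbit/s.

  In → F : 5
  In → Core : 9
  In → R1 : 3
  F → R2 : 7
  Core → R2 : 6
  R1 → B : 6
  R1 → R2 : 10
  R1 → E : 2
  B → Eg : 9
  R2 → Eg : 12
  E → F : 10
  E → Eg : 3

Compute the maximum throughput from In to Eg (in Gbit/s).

Augment In→F→R2→Eg: bottleneck 5, flow now 5.
Augment In→Core→R2→Eg: bottleneck 6, flow now 11.
Augment In→R1→B→Eg: bottleneck 3, flow now 14.
No augmenting path remains; maximum flow = 14.
In the residual graph, reachable from In: {In, Core}.
Min-cut edges: In→F (5), In→R1 (3), Core→R2 (6); capacity 5 + 3 + 6 = 14.
This cut is saturated, so no flow can exceed 14.

14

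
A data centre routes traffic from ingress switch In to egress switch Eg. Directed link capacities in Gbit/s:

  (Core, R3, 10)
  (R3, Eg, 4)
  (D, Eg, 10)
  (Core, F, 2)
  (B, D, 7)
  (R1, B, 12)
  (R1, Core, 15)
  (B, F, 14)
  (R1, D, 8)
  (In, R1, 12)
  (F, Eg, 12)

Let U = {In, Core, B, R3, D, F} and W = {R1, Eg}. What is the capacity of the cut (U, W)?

38

Edges leaving {In, Core, B, R3, D, F}: In→R1 (12), R3→Eg (4), D→Eg (10), F→Eg (12).
Cut capacity = 12 + 4 + 10 + 12 = 38.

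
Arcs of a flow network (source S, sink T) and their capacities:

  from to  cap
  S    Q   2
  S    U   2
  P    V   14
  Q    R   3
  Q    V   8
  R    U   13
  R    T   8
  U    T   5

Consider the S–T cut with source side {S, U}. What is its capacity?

Edges leaving {S, U}: S→Q (2), U→T (5).
Cut capacity = 2 + 5 = 7.

7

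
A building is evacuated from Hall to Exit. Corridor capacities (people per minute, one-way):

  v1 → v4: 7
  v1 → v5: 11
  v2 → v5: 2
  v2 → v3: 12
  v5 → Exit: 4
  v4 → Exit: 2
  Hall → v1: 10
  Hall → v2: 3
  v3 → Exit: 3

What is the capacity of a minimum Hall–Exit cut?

9

Augment Hall→v1→v4→Exit: bottleneck 2, flow now 2.
Augment Hall→v1→v5→Exit: bottleneck 4, flow now 6.
Augment Hall→v2→v3→Exit: bottleneck 3, flow now 9.
No augmenting path remains; maximum flow = 9.
By max-flow min-cut, the minimum cut capacity equals the max flow.
In the residual graph, reachable from Hall: {Hall, v1, v4, v5}.
Min-cut edges: Hall→v2 (3), v4→Exit (2), v5→Exit (4); capacity 3 + 2 + 4 = 9.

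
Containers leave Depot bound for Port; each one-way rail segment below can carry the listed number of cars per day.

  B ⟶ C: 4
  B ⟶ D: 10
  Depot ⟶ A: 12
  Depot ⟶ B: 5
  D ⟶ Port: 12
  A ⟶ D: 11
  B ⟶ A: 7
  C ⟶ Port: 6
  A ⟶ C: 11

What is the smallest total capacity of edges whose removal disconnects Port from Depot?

17

Augment Depot→A→C→Port: bottleneck 6, flow now 6.
Augment Depot→A→D→Port: bottleneck 6, flow now 12.
Augment Depot→B→D→Port: bottleneck 5, flow now 17.
No augmenting path remains; maximum flow = 17.
By max-flow min-cut, the minimum cut capacity equals the max flow.
In the residual graph, reachable from Depot: {Depot}.
Min-cut edges: Depot→A (12), Depot→B (5); capacity 12 + 5 = 17.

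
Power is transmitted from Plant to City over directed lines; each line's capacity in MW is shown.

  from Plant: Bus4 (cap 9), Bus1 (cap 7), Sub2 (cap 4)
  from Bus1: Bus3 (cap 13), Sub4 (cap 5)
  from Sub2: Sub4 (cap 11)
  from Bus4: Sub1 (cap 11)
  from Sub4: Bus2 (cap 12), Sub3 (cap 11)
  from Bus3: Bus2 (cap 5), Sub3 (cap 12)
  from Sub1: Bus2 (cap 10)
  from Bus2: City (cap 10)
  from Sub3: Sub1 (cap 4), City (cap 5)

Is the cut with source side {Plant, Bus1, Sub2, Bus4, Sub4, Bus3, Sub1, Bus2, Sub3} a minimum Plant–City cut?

Yes — it is a minimum cut (capacity 15).

Given cut capacity: 10 + 5 = 15.
Augment Plant→Bus1→Sub4→Bus2→City: bottleneck 5, flow now 5.
Augment Plant→Bus1→Bus3→Bus2→City: bottleneck 2, flow now 7.
Augment Plant→Sub2→Sub4→Bus2→City: bottleneck 3, flow now 10.
Augment Plant→Sub2→Sub4→Sub3→City: bottleneck 1, flow now 11.
Augment Plant→Bus4→Sub1→Bus2→Sub4→Sub3→City: bottleneck 4, flow now 15. (uses reverse residual edge)
No augmenting path remains; maximum flow = 15.
Cut capacity 15 equals the max flow, so it is a minimum cut.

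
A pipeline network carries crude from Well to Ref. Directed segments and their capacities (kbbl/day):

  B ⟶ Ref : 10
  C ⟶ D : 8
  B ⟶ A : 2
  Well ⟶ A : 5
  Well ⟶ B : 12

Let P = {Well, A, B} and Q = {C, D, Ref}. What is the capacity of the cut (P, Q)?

10

Edges leaving {Well, A, B}: B→Ref (10).
Cut capacity = 10 = 10.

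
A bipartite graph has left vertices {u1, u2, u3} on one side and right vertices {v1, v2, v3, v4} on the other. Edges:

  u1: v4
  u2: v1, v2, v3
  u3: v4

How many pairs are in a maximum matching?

Unit-capacity flow: source→left, listed edges, right→sink; max matching = max flow.
Augmenting path u1→v4 (+1); matched 1.
Augmenting path u2→v1 (+1); matched 2.
No augmenting path remains; maximum matching = 2.
König certificate: {u2, v4} is a vertex cover of size 2 (every listed pair touches it), so no matching can be larger.

2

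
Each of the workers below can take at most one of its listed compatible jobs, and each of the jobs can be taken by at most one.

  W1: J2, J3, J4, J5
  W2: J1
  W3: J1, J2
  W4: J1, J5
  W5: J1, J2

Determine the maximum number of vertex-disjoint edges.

Unit-capacity flow: source→left, listed edges, right→sink; max matching = max flow.
Augmenting path W1→J2 (+1); matched 1.
Augmenting path W2→J1 (+1); matched 2.
Augmenting path W4→J5 (+1); matched 3.
Augmenting path W3→J2→W1→J3 (+1); matched 4.
No augmenting path remains; maximum matching = 4.
König certificate: {W1, W4, J1, J2} is a vertex cover of size 4 (every listed pair touches it), so no matching can be larger.

4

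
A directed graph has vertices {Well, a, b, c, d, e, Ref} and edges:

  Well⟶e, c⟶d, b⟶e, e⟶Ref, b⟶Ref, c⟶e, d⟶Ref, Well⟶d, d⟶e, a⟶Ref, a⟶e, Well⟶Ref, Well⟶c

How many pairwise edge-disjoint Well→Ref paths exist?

3

Assign every edge capacity 1; by Menger, the answer equals the max flow.
Path Well→Ref (+1); total 1.
Path Well→d→Ref (+1); total 2.
Path Well→e→Ref (+1); total 3.
No residual Well→Ref path; max flow = 3.
Certifying cut of size 3: {Well→Ref, d→Ref, e→Ref}.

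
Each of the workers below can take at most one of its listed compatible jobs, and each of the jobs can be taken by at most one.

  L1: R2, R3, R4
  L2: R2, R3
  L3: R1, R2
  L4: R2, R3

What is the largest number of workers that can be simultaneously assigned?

4

Unit-capacity flow: source→left, listed edges, right→sink; max matching = max flow.
Augmenting path L1→R2 (+1); matched 1.
Augmenting path L2→R3 (+1); matched 2.
Augmenting path L3→R1 (+1); matched 3.
Augmenting path L4→R2→L1→R4 (+1); matched 4.
No augmenting path remains; maximum matching = 4.
König certificate: {L1, L2, L3, L4} is a vertex cover of size 4 (every listed pair touches it), so no matching can be larger.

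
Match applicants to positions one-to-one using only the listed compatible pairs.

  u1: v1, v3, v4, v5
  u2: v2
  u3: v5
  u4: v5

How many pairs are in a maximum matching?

3

Unit-capacity flow: source→left, listed edges, right→sink; max matching = max flow.
Augmenting path u1→v1 (+1); matched 1.
Augmenting path u2→v2 (+1); matched 2.
Augmenting path u3→v5 (+1); matched 3.
No augmenting path remains; maximum matching = 3.
König certificate: {u1, u2, v5} is a vertex cover of size 3 (every listed pair touches it), so no matching can be larger.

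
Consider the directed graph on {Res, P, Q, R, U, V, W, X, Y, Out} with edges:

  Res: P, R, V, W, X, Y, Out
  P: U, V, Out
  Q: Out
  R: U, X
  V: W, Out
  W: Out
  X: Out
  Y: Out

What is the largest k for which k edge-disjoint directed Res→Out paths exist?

6

Assign every edge capacity 1; by Menger, the answer equals the max flow.
Path Res→Out (+1); total 1.
Path Res→P→Out (+1); total 2.
Path Res→V→Out (+1); total 3.
Path Res→W→Out (+1); total 4.
Path Res→X→Out (+1); total 5.
Path Res→Y→Out (+1); total 6.
No residual Res→Out path; max flow = 6.
Certifying cut of size 6: {Res→Out, Res→P, Res→V, Res→W, Res→Y, X→Out}.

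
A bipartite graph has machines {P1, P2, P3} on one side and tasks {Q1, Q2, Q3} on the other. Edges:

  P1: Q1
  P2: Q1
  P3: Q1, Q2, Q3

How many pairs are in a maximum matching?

Unit-capacity flow: source→left, listed edges, right→sink; max matching = max flow.
Augmenting path P1→Q1 (+1); matched 1.
Augmenting path P3→Q2 (+1); matched 2.
No augmenting path remains; maximum matching = 2.
König certificate: {P3, Q1} is a vertex cover of size 2 (every listed pair touches it), so no matching can be larger.

2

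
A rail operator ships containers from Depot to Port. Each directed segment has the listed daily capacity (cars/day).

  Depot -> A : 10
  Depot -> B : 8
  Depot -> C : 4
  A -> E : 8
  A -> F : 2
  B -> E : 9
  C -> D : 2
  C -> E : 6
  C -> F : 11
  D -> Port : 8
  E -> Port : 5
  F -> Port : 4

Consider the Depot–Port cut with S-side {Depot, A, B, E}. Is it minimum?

Yes — it is a minimum cut (capacity 11).

Given cut capacity: 4 + 2 + 5 = 11.
Augment Depot→A→E→Port: bottleneck 5, flow now 5.
Augment Depot→A→F→Port: bottleneck 2, flow now 7.
Augment Depot→C→D→Port: bottleneck 2, flow now 9.
Augment Depot→C→F→Port: bottleneck 2, flow now 11.
No augmenting path remains; maximum flow = 11.
Cut capacity 11 equals the max flow, so it is a minimum cut.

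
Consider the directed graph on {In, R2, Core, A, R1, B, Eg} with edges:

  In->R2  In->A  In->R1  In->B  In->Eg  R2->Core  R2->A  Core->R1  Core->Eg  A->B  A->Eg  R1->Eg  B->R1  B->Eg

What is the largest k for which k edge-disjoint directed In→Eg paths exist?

5

Assign every edge capacity 1; by Menger, the answer equals the max flow.
Path In→Eg (+1); total 1.
Path In→A→Eg (+1); total 2.
Path In→R1→Eg (+1); total 3.
Path In→B→Eg (+1); total 4.
Path In→R2→Core→Eg (+1); total 5.
No residual In→Eg path; max flow = 5.
Certifying cut of size 5: {In→A, In→B, In→Eg, In→R1, In→R2}.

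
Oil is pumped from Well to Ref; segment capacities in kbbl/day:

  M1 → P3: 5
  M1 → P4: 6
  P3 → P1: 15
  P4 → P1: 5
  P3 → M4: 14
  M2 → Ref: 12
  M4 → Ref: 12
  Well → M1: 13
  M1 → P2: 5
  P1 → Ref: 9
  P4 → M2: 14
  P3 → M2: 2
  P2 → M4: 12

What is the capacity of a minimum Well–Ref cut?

13

Augment Well→M1→P3→M2→Ref: bottleneck 2, flow now 2.
Augment Well→M1→P3→M4→Ref: bottleneck 3, flow now 5.
Augment Well→M1→P4→M2→Ref: bottleneck 6, flow now 11.
Augment Well→M1→P2→M4→Ref: bottleneck 2, flow now 13.
No augmenting path remains; maximum flow = 13.
By max-flow min-cut, the minimum cut capacity equals the max flow.
In the residual graph, reachable from Well: {Well}.
Min-cut edges: Well→M1 (13); capacity 13 = 13.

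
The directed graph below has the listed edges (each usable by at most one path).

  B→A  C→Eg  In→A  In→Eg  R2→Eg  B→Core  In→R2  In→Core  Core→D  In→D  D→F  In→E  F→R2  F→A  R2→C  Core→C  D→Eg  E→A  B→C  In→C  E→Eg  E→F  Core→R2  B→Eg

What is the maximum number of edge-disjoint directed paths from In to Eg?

Assign every edge capacity 1; by Menger, the answer equals the max flow.
Path In→Eg (+1); total 1.
Path In→E→Eg (+1); total 2.
Path In→R2→Eg (+1); total 3.
Path In→C→Eg (+1); total 4.
Path In→D→Eg (+1); total 5.
No residual In→Eg path; max flow = 5.
Certifying cut of size 5: {C→Eg, D→Eg, In→E, In→Eg, R2→Eg}.

5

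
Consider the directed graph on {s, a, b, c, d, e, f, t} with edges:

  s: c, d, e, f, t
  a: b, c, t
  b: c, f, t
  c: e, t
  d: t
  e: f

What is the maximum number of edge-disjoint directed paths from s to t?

Assign every edge capacity 1; by Menger, the answer equals the max flow.
Path s→t (+1); total 1.
Path s→c→t (+1); total 2.
Path s→d→t (+1); total 3.
No residual s→t path; max flow = 3.
Certifying cut of size 3: {s→c, s→d, s→t}.

3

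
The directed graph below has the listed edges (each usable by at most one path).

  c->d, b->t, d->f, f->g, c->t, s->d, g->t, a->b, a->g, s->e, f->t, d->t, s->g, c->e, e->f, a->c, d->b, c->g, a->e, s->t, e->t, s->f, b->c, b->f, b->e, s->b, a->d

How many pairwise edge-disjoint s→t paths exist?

Assign every edge capacity 1; by Menger, the answer equals the max flow.
Path s→t (+1); total 1.
Path s→b→t (+1); total 2.
Path s→d→t (+1); total 3.
Path s→e→t (+1); total 4.
Path s→f→t (+1); total 5.
Path s→g→t (+1); total 6.
No residual s→t path; max flow = 6.
Certifying cut of size 6: {s→b, s→d, s→e, s→f, s→g, s→t}.

6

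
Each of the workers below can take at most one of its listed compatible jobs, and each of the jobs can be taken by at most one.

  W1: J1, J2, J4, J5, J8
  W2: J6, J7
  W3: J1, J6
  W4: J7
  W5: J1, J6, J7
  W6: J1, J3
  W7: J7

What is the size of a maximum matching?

5

Unit-capacity flow: source→left, listed edges, right→sink; max matching = max flow.
Augmenting path W1→J1 (+1); matched 1.
Augmenting path W2→J6 (+1); matched 2.
Augmenting path W4→J7 (+1); matched 3.
Augmenting path W6→J3 (+1); matched 4.
Augmenting path W3→J1→W1→J2 (+1); matched 5.
No augmenting path remains; maximum matching = 5.
König certificate: {W1, W6, J1, J6, J7} is a vertex cover of size 5 (every listed pair touches it), so no matching can be larger.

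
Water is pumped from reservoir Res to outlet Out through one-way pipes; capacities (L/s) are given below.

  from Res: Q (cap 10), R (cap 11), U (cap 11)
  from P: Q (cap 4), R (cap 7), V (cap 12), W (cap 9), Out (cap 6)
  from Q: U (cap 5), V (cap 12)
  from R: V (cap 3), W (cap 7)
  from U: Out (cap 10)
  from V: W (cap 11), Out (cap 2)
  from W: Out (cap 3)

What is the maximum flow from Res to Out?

15

Augment Res→U→Out: bottleneck 10, flow now 10.
Augment Res→Q→V→Out: bottleneck 2, flow now 12.
Augment Res→R→W→Out: bottleneck 3, flow now 15.
No augmenting path remains; maximum flow = 15.
In the residual graph, reachable from Res: {Res, Q, R, U, V, W}.
Min-cut edges: U→Out (10), V→Out (2), W→Out (3); capacity 10 + 2 + 3 = 15.
This cut is saturated, so no flow can exceed 15.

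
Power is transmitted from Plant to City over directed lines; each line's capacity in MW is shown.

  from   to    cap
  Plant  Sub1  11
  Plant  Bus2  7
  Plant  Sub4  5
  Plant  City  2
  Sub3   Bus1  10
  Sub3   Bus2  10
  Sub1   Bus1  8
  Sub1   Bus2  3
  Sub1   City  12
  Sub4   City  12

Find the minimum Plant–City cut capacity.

Augment Plant→City: bottleneck 2, flow now 2.
Augment Plant→Sub1→City: bottleneck 11, flow now 13.
Augment Plant→Sub4→City: bottleneck 5, flow now 18.
No augmenting path remains; maximum flow = 18.
By max-flow min-cut, the minimum cut capacity equals the max flow.
In the residual graph, reachable from Plant: {Plant, Bus2}.
Min-cut edges: Plant→Sub1 (11), Plant→Sub4 (5), Plant→City (2); capacity 11 + 5 + 2 = 18.

18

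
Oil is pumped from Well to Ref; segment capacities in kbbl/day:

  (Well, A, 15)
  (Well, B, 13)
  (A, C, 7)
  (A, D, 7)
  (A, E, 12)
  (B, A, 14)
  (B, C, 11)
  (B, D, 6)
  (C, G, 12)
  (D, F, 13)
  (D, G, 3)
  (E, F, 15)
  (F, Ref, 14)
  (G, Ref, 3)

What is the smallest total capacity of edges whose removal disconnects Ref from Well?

Augment Well→A→C→G→Ref: bottleneck 3, flow now 3.
Augment Well→A→D→F→Ref: bottleneck 7, flow now 10.
Augment Well→A→E→F→Ref: bottleneck 5, flow now 15.
Augment Well→B→D→F→Ref: bottleneck 2, flow now 17.
No augmenting path remains; maximum flow = 17.
By max-flow min-cut, the minimum cut capacity equals the max flow.
In the residual graph, reachable from Well: {Well, A, B, C, D, E, F, G}.
Min-cut edges: F→Ref (14), G→Ref (3); capacity 14 + 3 = 17.

17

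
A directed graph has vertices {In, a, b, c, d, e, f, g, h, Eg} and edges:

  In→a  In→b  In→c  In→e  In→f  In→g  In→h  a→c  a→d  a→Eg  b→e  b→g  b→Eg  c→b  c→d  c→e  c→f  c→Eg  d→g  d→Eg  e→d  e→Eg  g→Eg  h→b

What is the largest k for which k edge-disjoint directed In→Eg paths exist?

Assign every edge capacity 1; by Menger, the answer equals the max flow.
Path In→a→Eg (+1); total 1.
Path In→b→Eg (+1); total 2.
Path In→c→Eg (+1); total 3.
Path In→e→Eg (+1); total 4.
Path In→g→Eg (+1); total 5.
Path In→h→b→e→d→Eg (+1); total 6.
No residual In→Eg path; max flow = 6.
Certifying cut of size 6: {In→a, In→b, In→c, In→e, In→g, In→h}.

6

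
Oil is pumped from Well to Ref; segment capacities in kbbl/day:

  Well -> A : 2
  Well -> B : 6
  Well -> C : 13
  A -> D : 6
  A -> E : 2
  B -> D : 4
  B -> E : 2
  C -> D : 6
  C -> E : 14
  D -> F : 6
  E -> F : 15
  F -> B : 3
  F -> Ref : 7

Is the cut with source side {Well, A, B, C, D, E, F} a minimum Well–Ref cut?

Yes — it is a minimum cut (capacity 7).

Given cut capacity: 7 = 7.
Augment Well→A→D→F→Ref: bottleneck 2, flow now 2.
Augment Well→B→D→F→Ref: bottleneck 4, flow now 6.
Augment Well→B→E→F→Ref: bottleneck 1, flow now 7.
No augmenting path remains; maximum flow = 7.
Cut capacity 7 equals the max flow, so it is a minimum cut.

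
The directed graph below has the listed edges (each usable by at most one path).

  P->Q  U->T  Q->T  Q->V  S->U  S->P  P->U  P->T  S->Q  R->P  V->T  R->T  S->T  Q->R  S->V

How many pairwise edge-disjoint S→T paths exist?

5

Assign every edge capacity 1; by Menger, the answer equals the max flow.
Path S→T (+1); total 1.
Path S→P→T (+1); total 2.
Path S→Q→T (+1); total 3.
Path S→U→T (+1); total 4.
Path S→V→T (+1); total 5.
No residual S→T path; max flow = 5.
Certifying cut of size 5: {S→P, S→Q, S→T, S→U, S→V}.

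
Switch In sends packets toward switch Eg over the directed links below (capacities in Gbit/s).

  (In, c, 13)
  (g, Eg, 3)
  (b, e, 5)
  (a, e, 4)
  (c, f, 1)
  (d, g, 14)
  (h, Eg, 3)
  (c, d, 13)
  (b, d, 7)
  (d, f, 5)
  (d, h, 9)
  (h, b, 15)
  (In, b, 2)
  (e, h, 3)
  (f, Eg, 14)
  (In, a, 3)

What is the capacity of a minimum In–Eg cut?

Augment In→c→f→Eg: bottleneck 1, flow now 1.
Augment In→a→e→h→Eg: bottleneck 3, flow now 4.
Augment In→b→d→f→Eg: bottleneck 2, flow now 6.
Augment In→c→d→f→Eg: bottleneck 3, flow now 9.
Augment In→c→d→g→Eg: bottleneck 3, flow now 12.
No augmenting path remains; maximum flow = 12.
By max-flow min-cut, the minimum cut capacity equals the max flow.
In the residual graph, reachable from In: {In, a, b, c, d, e, g, h}.
Min-cut edges: c→f (1), d→f (5), g→Eg (3), h→Eg (3); capacity 1 + 5 + 3 + 3 = 12.

12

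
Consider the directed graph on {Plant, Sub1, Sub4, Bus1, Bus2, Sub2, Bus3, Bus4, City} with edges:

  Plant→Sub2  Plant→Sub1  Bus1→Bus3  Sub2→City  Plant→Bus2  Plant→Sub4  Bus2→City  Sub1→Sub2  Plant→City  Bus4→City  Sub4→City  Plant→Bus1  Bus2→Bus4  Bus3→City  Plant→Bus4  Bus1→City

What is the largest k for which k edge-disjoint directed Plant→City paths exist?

Assign every edge capacity 1; by Menger, the answer equals the max flow.
Path Plant→City (+1); total 1.
Path Plant→Sub4→City (+1); total 2.
Path Plant→Bus1→City (+1); total 3.
Path Plant→Bus2→City (+1); total 4.
Path Plant→Sub2→City (+1); total 5.
Path Plant→Bus4→City (+1); total 6.
No residual Plant→City path; max flow = 6.
Certifying cut of size 6: {Plant→Bus1, Plant→Bus2, Plant→Bus4, Plant→City, Plant→Sub4, Sub2→City}.

6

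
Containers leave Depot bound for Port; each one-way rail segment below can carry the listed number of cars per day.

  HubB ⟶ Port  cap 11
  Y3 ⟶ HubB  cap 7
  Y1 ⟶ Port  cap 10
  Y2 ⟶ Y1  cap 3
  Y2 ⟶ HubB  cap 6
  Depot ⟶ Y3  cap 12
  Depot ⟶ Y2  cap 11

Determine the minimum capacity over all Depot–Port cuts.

14

Augment Depot→Y3→HubB→Port: bottleneck 7, flow now 7.
Augment Depot→Y2→Y1→Port: bottleneck 3, flow now 10.
Augment Depot→Y2→HubB→Port: bottleneck 4, flow now 14.
No augmenting path remains; maximum flow = 14.
By max-flow min-cut, the minimum cut capacity equals the max flow.
In the residual graph, reachable from Depot: {Depot, Y3, Y2, HubB}.
Min-cut edges: Y2→Y1 (3), HubB→Port (11); capacity 3 + 11 = 14.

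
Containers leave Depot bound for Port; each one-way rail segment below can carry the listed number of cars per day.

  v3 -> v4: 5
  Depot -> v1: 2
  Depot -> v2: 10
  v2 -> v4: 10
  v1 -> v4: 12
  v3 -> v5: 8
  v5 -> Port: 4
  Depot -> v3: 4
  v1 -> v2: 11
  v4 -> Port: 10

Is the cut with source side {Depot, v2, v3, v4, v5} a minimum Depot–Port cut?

No — its capacity is 16, but the minimum cut has capacity 14.

Given cut capacity: 2 + 10 + 4 = 16.
Augment Depot→v1→v4→Port: bottleneck 2, flow now 2.
Augment Depot→v2→v4→Port: bottleneck 8, flow now 10.
Augment Depot→v3→v5→Port: bottleneck 4, flow now 14.
No augmenting path remains; maximum flow = 14.
In the residual graph, reachable from Depot: {Depot, v1, v2, v4}.
Min-cut edges: Depot→v3 (4), v4→Port (10); capacity 4 + 10 = 14.
Cut capacity 16 exceeds the max flow 14, so it is not minimum.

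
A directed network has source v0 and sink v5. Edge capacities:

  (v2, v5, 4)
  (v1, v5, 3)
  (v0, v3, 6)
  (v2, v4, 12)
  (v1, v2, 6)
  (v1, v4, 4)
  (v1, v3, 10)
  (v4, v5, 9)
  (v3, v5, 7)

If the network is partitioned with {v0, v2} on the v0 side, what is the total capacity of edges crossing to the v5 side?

Edges leaving {v0, v2}: v0→v3 (6), v2→v4 (12), v2→v5 (4).
Cut capacity = 6 + 12 + 4 = 22.

22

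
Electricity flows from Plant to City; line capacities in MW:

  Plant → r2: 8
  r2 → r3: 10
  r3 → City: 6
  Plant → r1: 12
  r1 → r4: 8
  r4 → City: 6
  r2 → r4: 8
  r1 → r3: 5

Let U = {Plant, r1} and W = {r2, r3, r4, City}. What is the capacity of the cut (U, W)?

Edges leaving {Plant, r1}: Plant→r2 (8), r1→r3 (5), r1→r4 (8).
Cut capacity = 8 + 5 + 8 = 21.

21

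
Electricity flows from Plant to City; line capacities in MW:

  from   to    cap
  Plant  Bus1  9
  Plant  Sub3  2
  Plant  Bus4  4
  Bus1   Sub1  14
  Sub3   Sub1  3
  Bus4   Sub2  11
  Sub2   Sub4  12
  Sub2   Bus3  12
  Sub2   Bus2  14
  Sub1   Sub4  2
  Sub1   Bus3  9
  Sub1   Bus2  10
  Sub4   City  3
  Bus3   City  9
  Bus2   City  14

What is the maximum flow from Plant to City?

Augment Plant→Bus1→Sub1→Sub4→City: bottleneck 2, flow now 2.
Augment Plant→Bus1→Sub1→Bus3→City: bottleneck 7, flow now 9.
Augment Plant→Sub3→Sub1→Bus3→City: bottleneck 2, flow now 11.
Augment Plant→Bus4→Sub2→Sub4→City: bottleneck 1, flow now 12.
Augment Plant→Bus4→Sub2→Bus2→City: bottleneck 3, flow now 15.
No augmenting path remains; maximum flow = 15.
In the residual graph, reachable from Plant: {Plant}.
Min-cut edges: Plant→Bus1 (9), Plant→Sub3 (2), Plant→Bus4 (4); capacity 9 + 2 + 4 = 15.
This cut is saturated, so no flow can exceed 15.

15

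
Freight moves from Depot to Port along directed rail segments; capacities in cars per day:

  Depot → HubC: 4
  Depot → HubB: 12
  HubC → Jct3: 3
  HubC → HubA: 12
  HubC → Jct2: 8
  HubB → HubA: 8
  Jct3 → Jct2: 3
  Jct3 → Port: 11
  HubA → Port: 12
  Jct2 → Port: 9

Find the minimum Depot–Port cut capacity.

12

Augment Depot→HubC→Jct3→Port: bottleneck 3, flow now 3.
Augment Depot→HubC→HubA→Port: bottleneck 1, flow now 4.
Augment Depot→HubB→HubA→Port: bottleneck 8, flow now 12.
No augmenting path remains; maximum flow = 12.
By max-flow min-cut, the minimum cut capacity equals the max flow.
In the residual graph, reachable from Depot: {Depot, HubB}.
Min-cut edges: Depot→HubC (4), HubB→HubA (8); capacity 4 + 8 = 12.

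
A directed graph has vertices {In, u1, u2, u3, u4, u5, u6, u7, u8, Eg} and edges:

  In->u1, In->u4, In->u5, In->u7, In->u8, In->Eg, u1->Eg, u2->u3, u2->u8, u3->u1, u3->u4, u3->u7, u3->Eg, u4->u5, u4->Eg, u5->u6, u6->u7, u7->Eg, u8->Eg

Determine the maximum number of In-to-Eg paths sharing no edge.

5

Assign every edge capacity 1; by Menger, the answer equals the max flow.
Path In→Eg (+1); total 1.
Path In→u1→Eg (+1); total 2.
Path In→u4→Eg (+1); total 3.
Path In→u7→Eg (+1); total 4.
Path In→u8→Eg (+1); total 5.
No residual In→Eg path; max flow = 5.
Certifying cut of size 5: {In→Eg, In→u1, In→u4, In→u8, u7→Eg}.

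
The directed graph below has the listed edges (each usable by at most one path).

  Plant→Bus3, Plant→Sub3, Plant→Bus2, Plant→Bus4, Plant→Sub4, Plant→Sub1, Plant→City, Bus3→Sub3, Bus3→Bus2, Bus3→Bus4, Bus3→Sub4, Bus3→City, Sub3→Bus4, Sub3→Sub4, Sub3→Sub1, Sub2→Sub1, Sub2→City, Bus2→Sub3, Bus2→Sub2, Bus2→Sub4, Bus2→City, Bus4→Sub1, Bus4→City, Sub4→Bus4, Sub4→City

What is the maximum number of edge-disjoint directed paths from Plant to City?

5

Assign every edge capacity 1; by Menger, the answer equals the max flow.
Path Plant→City (+1); total 1.
Path Plant→Bus3→City (+1); total 2.
Path Plant→Bus2→City (+1); total 3.
Path Plant→Bus4→City (+1); total 4.
Path Plant→Sub4→City (+1); total 5.
No residual Plant→City path; max flow = 5.
Certifying cut of size 5: {Bus4→City, Plant→Bus2, Plant→Bus3, Plant→City, Sub4→City}.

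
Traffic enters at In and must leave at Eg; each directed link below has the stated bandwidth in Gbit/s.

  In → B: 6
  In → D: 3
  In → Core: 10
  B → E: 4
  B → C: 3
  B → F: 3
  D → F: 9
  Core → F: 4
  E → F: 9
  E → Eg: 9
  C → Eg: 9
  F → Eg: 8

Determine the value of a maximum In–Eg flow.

Augment In→B→E→Eg: bottleneck 4, flow now 4.
Augment In→B→C→Eg: bottleneck 2, flow now 6.
Augment In→D→F→Eg: bottleneck 3, flow now 9.
Augment In→Core→F→Eg: bottleneck 4, flow now 13.
No augmenting path remains; maximum flow = 13.
In the residual graph, reachable from In: {In, Core}.
Min-cut edges: In→B (6), In→D (3), Core→F (4); capacity 6 + 3 + 4 = 13.
This cut is saturated, so no flow can exceed 13.

13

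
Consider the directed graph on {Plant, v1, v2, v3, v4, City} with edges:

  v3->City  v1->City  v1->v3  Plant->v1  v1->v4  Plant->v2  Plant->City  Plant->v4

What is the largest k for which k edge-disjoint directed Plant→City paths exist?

Assign every edge capacity 1; by Menger, the answer equals the max flow.
Path Plant→City (+1); total 1.
Path Plant→v1→City (+1); total 2.
No residual Plant→City path; max flow = 2.
Certifying cut of size 2: {Plant→City, Plant→v1}.

2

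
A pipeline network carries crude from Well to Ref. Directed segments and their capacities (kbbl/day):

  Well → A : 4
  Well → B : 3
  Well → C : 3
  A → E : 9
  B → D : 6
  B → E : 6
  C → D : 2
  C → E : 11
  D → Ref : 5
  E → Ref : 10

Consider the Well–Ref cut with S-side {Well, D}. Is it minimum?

Given cut capacity: 4 + 3 + 3 + 5 = 15.
Augment Well→A→E→Ref: bottleneck 4, flow now 4.
Augment Well→B→D→Ref: bottleneck 3, flow now 7.
Augment Well→C→D→Ref: bottleneck 2, flow now 9.
Augment Well→C→E→Ref: bottleneck 1, flow now 10.
No augmenting path remains; maximum flow = 10.
In the residual graph, reachable from Well: {Well}.
Min-cut edges: Well→A (4), Well→B (3), Well→C (3); capacity 4 + 3 + 3 = 10.
Cut capacity 15 exceeds the max flow 10, so it is not minimum.

No — its capacity is 15, but the minimum cut has capacity 10.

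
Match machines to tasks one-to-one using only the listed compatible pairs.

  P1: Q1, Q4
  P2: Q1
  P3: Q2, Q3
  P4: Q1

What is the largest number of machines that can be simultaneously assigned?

Unit-capacity flow: source→left, listed edges, right→sink; max matching = max flow.
Augmenting path P1→Q1 (+1); matched 1.
Augmenting path P3→Q2 (+1); matched 2.
Augmenting path P2→Q1→P1→Q4 (+1); matched 3.
No augmenting path remains; maximum matching = 3.
König certificate: {P1, P3, Q1} is a vertex cover of size 3 (every listed pair touches it), so no matching can be larger.

3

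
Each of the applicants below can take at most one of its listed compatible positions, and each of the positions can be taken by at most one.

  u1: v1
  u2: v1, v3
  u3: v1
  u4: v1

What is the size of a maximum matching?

Unit-capacity flow: source→left, listed edges, right→sink; max matching = max flow.
Augmenting path u1→v1 (+1); matched 1.
Augmenting path u2→v3 (+1); matched 2.
No augmenting path remains; maximum matching = 2.
König certificate: {u2, v1} is a vertex cover of size 2 (every listed pair touches it), so no matching can be larger.

2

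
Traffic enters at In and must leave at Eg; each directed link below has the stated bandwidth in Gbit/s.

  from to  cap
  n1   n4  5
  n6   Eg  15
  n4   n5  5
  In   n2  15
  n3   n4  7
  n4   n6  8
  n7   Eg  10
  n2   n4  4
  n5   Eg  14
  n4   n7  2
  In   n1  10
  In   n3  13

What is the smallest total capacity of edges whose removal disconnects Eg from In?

Augment In→n1→n4→n5→Eg: bottleneck 5, flow now 5.
Augment In→n2→n4→n6→Eg: bottleneck 4, flow now 9.
Augment In→n3→n4→n6→Eg: bottleneck 4, flow now 13.
Augment In→n3→n4→n7→Eg: bottleneck 2, flow now 15.
No augmenting path remains; maximum flow = 15.
By max-flow min-cut, the minimum cut capacity equals the max flow.
In the residual graph, reachable from In: {In, n1, n2, n3, n4}.
Min-cut edges: n4→n5 (5), n4→n6 (8), n4→n7 (2); capacity 5 + 8 + 2 = 15.

15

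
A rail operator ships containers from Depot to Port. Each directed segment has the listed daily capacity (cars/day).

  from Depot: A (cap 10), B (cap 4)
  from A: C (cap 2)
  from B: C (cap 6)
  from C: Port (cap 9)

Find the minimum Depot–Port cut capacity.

6

Augment Depot→A→C→Port: bottleneck 2, flow now 2.
Augment Depot→B→C→Port: bottleneck 4, flow now 6.
No augmenting path remains; maximum flow = 6.
By max-flow min-cut, the minimum cut capacity equals the max flow.
In the residual graph, reachable from Depot: {Depot, A}.
Min-cut edges: Depot→B (4), A→C (2); capacity 4 + 2 = 6.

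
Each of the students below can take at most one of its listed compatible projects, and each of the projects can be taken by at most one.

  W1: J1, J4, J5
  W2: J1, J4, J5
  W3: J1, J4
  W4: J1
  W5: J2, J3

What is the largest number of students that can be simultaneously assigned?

4

Unit-capacity flow: source→left, listed edges, right→sink; max matching = max flow.
Augmenting path W1→J1 (+1); matched 1.
Augmenting path W2→J4 (+1); matched 2.
Augmenting path W5→J2 (+1); matched 3.
Augmenting path W3→J1→W1→J5 (+1); matched 4.
No augmenting path remains; maximum matching = 4.
König certificate: {W5, J1, J4, J5} is a vertex cover of size 4 (every listed pair touches it), so no matching can be larger.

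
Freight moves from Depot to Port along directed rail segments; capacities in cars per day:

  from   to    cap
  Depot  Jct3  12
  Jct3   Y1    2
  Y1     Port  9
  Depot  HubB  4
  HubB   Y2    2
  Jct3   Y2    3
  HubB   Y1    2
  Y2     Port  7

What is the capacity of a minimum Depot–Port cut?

9

Augment Depot→HubB→Y1→Port: bottleneck 2, flow now 2.
Augment Depot→HubB→Y2→Port: bottleneck 2, flow now 4.
Augment Depot→Jct3→Y1→Port: bottleneck 2, flow now 6.
Augment Depot→Jct3→Y2→Port: bottleneck 3, flow now 9.
No augmenting path remains; maximum flow = 9.
By max-flow min-cut, the minimum cut capacity equals the max flow.
In the residual graph, reachable from Depot: {Depot, Jct3}.
Min-cut edges: Depot→HubB (4), Jct3→Y1 (2), Jct3→Y2 (3); capacity 4 + 2 + 3 = 9.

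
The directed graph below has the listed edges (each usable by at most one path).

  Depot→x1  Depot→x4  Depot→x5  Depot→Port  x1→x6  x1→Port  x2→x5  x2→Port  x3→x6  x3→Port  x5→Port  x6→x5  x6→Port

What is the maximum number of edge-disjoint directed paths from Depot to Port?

Assign every edge capacity 1; by Menger, the answer equals the max flow.
Path Depot→Port (+1); total 1.
Path Depot→x1→Port (+1); total 2.
Path Depot→x5→Port (+1); total 3.
No residual Depot→Port path; max flow = 3.
Certifying cut of size 3: {Depot→Port, Depot→x1, Depot→x5}.

3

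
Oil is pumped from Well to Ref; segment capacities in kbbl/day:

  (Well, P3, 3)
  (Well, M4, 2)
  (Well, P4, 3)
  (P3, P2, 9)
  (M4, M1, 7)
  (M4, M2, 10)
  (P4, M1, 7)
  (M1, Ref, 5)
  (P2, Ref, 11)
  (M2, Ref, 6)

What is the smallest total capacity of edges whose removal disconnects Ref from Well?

8

Augment Well→P3→P2→Ref: bottleneck 3, flow now 3.
Augment Well→M4→M1→Ref: bottleneck 2, flow now 5.
Augment Well→P4→M1→Ref: bottleneck 3, flow now 8.
No augmenting path remains; maximum flow = 8.
By max-flow min-cut, the minimum cut capacity equals the max flow.
In the residual graph, reachable from Well: {Well}.
Min-cut edges: Well→P3 (3), Well→M4 (2), Well→P4 (3); capacity 3 + 2 + 3 = 8.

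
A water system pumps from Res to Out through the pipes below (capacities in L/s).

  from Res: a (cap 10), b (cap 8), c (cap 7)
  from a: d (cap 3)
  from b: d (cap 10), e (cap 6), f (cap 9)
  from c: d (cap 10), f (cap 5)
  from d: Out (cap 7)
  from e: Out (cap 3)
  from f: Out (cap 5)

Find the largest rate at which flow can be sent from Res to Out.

15

Augment Res→a→d→Out: bottleneck 3, flow now 3.
Augment Res→b→d→Out: bottleneck 4, flow now 7.
Augment Res→b→e→Out: bottleneck 3, flow now 10.
Augment Res→b→f→Out: bottleneck 1, flow now 11.
Augment Res→c→f→Out: bottleneck 4, flow now 15.
No augmenting path remains; maximum flow = 15.
In the residual graph, reachable from Res: {Res, a, b, c, d, e, f}.
Min-cut edges: d→Out (7), e→Out (3), f→Out (5); capacity 7 + 3 + 5 = 15.
This cut is saturated, so no flow can exceed 15.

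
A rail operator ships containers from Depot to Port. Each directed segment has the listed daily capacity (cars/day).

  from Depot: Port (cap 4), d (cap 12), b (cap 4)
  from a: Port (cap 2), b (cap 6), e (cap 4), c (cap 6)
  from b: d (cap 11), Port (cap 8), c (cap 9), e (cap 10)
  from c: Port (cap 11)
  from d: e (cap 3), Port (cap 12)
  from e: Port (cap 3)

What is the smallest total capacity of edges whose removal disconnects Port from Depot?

20

Augment Depot→Port: bottleneck 4, flow now 4.
Augment Depot→b→Port: bottleneck 4, flow now 8.
Augment Depot→d→Port: bottleneck 12, flow now 20.
No augmenting path remains; maximum flow = 20.
By max-flow min-cut, the minimum cut capacity equals the max flow.
In the residual graph, reachable from Depot: {Depot}.
Min-cut edges: Depot→b (4), Depot→d (12), Depot→Port (4); capacity 4 + 12 + 4 = 20.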